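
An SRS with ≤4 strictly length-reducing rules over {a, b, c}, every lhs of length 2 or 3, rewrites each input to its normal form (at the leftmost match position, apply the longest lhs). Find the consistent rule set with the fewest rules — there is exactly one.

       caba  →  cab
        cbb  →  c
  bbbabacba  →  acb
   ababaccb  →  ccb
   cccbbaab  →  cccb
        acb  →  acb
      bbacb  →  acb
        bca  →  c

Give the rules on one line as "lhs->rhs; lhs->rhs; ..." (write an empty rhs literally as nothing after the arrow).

aa->; ba->b; bb->; bca->c

  | caba => cab
  | cbb => c
  | bbbabacba => babacba => bbacba => acba => acb
  | ababaccb => abbaccb => aaccb => ccb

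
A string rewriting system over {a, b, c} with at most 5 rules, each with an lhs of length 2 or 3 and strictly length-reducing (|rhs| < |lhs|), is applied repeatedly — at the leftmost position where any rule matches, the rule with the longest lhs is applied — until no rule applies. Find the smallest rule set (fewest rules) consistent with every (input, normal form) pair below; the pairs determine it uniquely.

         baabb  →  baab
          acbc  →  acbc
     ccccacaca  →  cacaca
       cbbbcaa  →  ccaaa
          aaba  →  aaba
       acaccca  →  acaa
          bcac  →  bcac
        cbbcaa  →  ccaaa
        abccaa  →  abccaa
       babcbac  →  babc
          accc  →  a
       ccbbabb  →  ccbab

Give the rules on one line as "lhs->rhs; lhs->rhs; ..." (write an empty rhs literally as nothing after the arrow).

  | baabb => baab
  | acbc
  | ccccacaca => cacaca
  | cbbbcaa => cbbcaa => ccaaa

bac->; bb->b; bbc->ca; ccc->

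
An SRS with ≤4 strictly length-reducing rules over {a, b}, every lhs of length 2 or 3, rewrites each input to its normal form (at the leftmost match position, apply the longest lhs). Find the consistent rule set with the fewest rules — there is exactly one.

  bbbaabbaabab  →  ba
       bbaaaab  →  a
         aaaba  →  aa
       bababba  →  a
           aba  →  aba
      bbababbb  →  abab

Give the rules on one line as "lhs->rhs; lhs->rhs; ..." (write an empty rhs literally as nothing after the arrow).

aab->ba; baa->a; bb->

  | bbbaabbaabab => baabbaabab => abbaabab => aaabab => abaab => aab => ba
  | bbaaaab => aaaab => aaba => baa => a
  | aaaba => abaa => aa
  | bababba => babaa => baa => a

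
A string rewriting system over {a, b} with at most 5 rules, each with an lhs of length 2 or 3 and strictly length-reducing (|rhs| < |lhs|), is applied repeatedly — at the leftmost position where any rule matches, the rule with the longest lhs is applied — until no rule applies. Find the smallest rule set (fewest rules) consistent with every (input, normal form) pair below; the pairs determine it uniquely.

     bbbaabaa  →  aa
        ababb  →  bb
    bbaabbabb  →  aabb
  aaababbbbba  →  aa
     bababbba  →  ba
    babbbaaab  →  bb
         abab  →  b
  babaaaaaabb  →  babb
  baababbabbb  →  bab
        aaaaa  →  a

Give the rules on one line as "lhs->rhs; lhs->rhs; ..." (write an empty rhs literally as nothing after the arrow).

aaa->ab; aba->; bba->aa; bbb->

  | bbbaabaa => aabaa => aa
  | ababb => bb
  | bbaabbabb => aaabbabb => abbbabb => aabb
  | aaababbbbba => abbabbbbba => aaabbbbba => abbbbbba => abbba => aa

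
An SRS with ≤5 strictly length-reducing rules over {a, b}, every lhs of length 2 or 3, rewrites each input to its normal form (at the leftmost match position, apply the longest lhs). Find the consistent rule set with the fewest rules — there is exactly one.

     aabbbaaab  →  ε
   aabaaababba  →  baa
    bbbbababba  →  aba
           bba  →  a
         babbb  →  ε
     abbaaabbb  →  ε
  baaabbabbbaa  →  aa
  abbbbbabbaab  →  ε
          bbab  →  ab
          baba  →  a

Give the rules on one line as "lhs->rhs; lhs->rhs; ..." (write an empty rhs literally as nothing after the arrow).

aab->b; abb->ba; bab->; bb->

  | aabbbaaab => bbbaaab => baaab => bab => ε
  | aabaaababba => baaababba => bababba => abba => baa
  | bbbbababba => bbababba => ababba => aba
  | bba => a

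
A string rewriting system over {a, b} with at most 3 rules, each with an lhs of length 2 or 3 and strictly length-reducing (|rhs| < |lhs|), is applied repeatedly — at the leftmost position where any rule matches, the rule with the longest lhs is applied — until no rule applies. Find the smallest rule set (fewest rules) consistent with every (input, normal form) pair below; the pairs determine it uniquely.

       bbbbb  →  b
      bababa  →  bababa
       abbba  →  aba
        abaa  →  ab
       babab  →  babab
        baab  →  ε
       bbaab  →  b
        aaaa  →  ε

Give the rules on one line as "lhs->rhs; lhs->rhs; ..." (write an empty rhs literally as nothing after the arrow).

aa->; bb->

  | bbbbb => bbb => b
  | bababa
  | abbba => aba
  | abaa => ab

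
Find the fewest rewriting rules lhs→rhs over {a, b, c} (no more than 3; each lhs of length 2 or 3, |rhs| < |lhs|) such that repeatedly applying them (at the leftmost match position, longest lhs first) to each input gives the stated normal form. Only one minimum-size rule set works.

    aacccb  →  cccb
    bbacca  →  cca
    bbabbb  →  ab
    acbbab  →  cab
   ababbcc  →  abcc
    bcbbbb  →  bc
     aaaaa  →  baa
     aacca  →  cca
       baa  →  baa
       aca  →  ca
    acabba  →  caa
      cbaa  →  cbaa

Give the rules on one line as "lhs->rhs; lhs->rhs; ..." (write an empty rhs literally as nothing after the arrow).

  | aacccb => acccb => cccb
  | bbacca => acca => cca
  | bbabbb => abbb => ab
  | acbbab => cbbab => cab

aaa->b; ac->c; bb->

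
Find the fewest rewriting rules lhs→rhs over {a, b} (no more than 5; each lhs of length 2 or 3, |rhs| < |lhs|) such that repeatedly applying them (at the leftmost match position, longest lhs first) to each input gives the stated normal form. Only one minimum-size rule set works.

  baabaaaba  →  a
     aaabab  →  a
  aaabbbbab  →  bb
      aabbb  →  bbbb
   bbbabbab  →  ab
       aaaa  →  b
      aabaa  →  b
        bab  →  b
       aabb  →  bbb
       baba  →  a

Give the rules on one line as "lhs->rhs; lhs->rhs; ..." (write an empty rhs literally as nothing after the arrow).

  | baabaaaba => bbbaaaba => baaaba => baba => aaa => a
  | aaabab => abab => aaa => a
  | aaabbbbab => abbbbab => abbab => aab => bb
  | aabbb => bbbb

aa->b; aaa->a; bab->aa; bba->a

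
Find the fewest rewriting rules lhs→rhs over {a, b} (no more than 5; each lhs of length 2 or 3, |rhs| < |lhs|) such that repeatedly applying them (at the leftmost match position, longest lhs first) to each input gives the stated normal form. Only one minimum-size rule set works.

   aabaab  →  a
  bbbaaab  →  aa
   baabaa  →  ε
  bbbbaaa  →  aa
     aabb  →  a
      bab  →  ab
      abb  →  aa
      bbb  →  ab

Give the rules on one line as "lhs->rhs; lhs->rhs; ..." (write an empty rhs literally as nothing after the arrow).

aaa->; aab->b; bab->ab; bb->a

  | aabaab => baab => bb => a
  | bbbaaab => abaaab => abb => aa
  | baabaa => bbaa => aaa => ε
  | bbbbaaa => abbaaa => aaaaa => aa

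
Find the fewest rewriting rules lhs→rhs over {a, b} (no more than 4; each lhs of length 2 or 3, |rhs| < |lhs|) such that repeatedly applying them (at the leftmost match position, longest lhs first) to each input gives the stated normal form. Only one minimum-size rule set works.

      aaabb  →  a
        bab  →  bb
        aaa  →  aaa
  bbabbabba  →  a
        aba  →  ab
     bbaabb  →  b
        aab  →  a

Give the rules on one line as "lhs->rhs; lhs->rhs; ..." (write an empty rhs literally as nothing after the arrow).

aab->a; ba->b; bbb->

  | aaabb => aab => a
  | bab => bb
  | aaa
  | bbabbabba => bbbbabba => babba => bbba => a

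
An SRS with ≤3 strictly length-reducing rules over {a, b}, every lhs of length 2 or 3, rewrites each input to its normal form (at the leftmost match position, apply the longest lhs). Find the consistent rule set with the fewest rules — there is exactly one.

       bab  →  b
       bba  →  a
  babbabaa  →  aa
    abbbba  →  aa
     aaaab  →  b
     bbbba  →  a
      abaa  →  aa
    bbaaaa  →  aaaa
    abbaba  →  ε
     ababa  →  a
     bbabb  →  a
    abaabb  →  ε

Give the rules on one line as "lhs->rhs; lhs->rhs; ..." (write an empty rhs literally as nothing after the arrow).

  | bab => b
  | bba => a
  | babbabaa => bbabaa => abaa => aa
  | abbbba => abba => aa

aab->b; ba->; bb->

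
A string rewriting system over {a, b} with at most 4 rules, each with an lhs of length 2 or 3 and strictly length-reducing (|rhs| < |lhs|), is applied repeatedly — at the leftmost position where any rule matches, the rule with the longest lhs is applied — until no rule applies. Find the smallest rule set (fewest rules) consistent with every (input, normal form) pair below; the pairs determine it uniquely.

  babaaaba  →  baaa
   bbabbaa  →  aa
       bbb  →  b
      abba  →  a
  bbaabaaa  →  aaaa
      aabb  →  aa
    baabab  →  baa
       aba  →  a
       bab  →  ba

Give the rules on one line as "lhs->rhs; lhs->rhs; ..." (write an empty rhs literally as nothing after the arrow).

  | babaaaba => baaaba => baaa
  | bbabbaa => abbaa => abaa => aa
  | bbb => b
  | abba => aba => a

ab->a; aba->a; bb->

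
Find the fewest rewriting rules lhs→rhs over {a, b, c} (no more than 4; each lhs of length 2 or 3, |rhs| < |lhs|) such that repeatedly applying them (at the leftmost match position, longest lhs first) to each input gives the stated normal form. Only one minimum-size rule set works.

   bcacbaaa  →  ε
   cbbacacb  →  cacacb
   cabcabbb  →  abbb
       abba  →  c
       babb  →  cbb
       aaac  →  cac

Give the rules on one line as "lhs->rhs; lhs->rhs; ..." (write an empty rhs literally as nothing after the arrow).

  | bcacbaaa => aacbaaa => ccbaaa => baaa => caa => cc => ε
  | cbbacacb => cbccacb => cacacb
  | cabcabbb => caaabbb => ccabbb => abbb
  | abba => abc => aa => c

aa->c; ba->c; bc->a; cc->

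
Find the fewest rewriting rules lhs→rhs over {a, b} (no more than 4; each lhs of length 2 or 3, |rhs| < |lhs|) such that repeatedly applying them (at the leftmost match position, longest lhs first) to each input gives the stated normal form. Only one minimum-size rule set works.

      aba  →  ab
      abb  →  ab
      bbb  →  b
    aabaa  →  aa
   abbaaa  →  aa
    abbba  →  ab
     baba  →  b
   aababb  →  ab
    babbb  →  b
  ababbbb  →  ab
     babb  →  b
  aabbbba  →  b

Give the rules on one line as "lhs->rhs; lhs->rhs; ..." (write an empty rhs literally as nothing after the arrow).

aab->; ba->b; baa->; bb->b

  | aba => ab
  | abb => ab
  | bbb => bb => b
  | aabaa => aa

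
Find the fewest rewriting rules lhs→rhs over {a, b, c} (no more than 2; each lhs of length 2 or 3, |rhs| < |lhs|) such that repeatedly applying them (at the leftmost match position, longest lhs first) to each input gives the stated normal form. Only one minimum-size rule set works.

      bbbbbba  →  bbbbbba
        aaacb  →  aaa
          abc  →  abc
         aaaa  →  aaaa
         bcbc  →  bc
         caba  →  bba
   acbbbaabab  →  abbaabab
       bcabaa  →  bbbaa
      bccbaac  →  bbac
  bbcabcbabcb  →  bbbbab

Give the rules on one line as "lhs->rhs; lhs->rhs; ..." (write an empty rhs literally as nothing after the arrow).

ca->b; cb->

  | bbbbbba
  | aaacb => aaa
  | abc
  | aaaa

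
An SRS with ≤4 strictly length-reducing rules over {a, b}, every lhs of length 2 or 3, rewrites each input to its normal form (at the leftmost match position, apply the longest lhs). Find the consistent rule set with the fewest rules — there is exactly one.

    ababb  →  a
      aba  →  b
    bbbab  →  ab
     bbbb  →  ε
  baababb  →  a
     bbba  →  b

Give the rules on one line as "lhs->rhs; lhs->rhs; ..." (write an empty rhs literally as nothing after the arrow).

aba->ba; ba->b; bab->ab; bb->

  | ababb => babb => abb => a
  | aba => ba => b
  | bbbab => bab => ab
  | bbbb => bb => ε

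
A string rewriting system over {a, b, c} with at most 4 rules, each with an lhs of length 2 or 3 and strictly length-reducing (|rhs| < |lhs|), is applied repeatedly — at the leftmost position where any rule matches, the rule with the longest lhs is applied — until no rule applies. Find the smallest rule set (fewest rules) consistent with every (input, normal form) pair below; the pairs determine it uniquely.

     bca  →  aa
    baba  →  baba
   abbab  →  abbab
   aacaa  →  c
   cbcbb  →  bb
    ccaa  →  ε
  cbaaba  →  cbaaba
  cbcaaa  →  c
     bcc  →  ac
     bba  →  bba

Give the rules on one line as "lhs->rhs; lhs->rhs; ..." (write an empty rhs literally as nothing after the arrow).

aaa->c; bc->a; ca->

  | bca => aa
  | baba
  | abbab
  | aacaa => aaa => c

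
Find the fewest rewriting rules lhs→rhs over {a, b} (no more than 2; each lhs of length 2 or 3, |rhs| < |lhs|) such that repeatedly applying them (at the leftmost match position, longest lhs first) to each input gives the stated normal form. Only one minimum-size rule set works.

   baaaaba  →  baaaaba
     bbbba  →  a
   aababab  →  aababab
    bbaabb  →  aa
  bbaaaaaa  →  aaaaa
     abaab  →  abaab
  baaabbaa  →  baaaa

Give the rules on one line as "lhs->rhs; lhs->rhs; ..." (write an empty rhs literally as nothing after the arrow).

  | baaaaba
  | bbbba => abba => a
  | aababab
  | bbaabb => abb => aa

bb->a; bba->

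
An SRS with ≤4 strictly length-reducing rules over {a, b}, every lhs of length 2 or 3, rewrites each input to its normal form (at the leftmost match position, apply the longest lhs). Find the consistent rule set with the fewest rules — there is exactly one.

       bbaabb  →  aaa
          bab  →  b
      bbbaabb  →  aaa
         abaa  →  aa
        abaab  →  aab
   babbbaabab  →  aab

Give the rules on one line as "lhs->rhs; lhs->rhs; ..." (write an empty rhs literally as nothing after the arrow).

  | bbaabb => aabb => aaa
  | bab => b
  | bbbaabb => abaabb => aabb => aaa
  | abaa => aa

ba->; bb->a; bba->a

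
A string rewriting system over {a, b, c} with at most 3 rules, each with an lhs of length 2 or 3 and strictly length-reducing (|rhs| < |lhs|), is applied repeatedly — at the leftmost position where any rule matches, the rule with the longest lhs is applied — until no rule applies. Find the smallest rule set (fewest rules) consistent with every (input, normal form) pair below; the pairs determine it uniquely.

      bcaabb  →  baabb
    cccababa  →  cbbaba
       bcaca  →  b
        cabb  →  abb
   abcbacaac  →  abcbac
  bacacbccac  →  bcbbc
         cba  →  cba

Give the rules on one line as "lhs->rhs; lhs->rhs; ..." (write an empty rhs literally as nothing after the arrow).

aca->; ca->a; cca->b

  | bcaabb => baabb
  | cccababa => cbbaba
  | bcaca => baca => b
  | cabb => abb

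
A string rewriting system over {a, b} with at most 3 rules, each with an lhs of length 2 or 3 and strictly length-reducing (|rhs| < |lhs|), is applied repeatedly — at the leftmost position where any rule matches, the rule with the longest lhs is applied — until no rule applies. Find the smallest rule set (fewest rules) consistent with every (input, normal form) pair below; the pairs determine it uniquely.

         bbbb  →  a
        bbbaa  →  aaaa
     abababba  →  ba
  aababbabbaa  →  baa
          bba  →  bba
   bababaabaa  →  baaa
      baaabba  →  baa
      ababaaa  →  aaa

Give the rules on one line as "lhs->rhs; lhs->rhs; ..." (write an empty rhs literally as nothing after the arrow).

  | bbbb => aab => a
  | bbbaa => aaaa
  | abababba => ababba => abba => ba
  | aababbabbaa => aabbabbaa => ababbaa => abbaa => baa

ab->; bbb->aa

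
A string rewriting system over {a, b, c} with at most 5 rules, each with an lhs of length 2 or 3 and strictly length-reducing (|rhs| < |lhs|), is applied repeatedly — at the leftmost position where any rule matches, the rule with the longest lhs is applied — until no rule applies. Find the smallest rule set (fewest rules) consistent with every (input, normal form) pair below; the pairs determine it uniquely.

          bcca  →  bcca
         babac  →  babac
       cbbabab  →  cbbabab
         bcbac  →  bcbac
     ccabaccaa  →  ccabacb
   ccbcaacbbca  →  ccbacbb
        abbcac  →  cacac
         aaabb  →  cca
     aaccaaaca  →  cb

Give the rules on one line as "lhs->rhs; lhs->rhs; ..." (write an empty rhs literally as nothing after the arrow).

aa->c; abb->ca; bca->b; ccc->cb

  | bcca
  | babac
  | cbbabab
  | bcbac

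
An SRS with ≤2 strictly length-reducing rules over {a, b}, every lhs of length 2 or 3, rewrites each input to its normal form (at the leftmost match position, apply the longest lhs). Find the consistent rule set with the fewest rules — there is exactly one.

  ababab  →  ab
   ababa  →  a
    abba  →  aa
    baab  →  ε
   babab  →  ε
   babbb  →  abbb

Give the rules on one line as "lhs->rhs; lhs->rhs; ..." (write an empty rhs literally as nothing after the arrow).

aab->; ba->a

  | ababab => aabab => ab
  | ababa => aaba => a
  | abba => aba => aa
  | baab => aab => ε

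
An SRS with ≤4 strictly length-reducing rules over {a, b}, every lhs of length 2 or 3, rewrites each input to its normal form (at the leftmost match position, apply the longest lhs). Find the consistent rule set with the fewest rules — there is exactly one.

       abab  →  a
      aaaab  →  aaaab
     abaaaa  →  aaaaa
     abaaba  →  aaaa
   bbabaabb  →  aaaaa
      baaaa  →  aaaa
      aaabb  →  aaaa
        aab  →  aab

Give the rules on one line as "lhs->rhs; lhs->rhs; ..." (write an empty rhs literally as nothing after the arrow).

  | abab => a
  | aaaab
  | abaaaa => aaaaa
  | abaaba => aaaba => aaaa

ba->a; bab->; bb->a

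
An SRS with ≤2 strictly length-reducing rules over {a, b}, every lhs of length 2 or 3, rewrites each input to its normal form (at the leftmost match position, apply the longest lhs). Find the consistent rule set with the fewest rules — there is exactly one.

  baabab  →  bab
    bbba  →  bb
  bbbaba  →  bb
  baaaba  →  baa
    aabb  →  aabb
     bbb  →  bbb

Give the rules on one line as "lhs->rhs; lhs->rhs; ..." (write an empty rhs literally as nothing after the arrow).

  | baabab => bab
  | bbba => bb
  | bbbaba => bbba => bb
  | baaaba => baa

aba->; bba->b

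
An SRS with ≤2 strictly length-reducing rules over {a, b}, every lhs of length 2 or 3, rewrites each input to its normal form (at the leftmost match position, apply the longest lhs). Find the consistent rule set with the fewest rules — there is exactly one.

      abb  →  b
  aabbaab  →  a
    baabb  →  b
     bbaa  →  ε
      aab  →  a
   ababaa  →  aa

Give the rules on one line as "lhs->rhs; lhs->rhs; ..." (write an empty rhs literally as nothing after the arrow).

  | abb => b
  | aabbaab => abaab => aab => a
  | baabb => abb => b
  | bbaa => ba => ε

ab->; ba->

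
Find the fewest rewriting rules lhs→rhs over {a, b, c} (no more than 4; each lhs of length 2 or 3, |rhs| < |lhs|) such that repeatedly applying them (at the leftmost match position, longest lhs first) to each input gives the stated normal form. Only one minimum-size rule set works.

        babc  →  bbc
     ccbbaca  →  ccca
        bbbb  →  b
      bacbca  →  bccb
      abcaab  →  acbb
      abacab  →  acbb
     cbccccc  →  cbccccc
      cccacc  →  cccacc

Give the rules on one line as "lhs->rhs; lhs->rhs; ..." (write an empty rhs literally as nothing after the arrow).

ba->b; bba->; bbb->; bca->cb

  | babc => bbc
  | ccbbaca => ccca
  | bbbb => b
  | bacbca => bcbca => bccb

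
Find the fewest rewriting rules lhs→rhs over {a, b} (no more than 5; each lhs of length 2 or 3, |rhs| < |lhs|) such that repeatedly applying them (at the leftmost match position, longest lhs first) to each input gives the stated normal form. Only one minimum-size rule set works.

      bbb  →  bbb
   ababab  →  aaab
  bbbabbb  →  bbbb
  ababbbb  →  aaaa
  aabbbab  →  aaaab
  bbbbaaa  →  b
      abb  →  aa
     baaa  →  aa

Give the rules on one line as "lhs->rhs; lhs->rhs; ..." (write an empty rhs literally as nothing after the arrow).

  | bbb
  | ababab => aabab => aaab
  | bbbabbb => bbbb
  | ababbbb => aabbbb => aaabb => aaaa

aba->aa; abb->aa; ba->; bab->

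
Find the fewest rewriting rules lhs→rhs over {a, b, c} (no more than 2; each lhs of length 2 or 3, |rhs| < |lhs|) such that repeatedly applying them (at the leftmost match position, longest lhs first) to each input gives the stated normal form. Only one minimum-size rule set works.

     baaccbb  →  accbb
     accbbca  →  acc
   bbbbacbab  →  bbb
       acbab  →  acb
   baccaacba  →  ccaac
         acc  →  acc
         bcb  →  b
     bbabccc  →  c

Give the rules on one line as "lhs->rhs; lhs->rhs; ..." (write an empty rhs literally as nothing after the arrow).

ba->; bc->

  | baaccbb => accbb
  | accbbca => accba => acc
  | bbbbacbab => bbbcbab => bbbab => bbb
  | acbab => acb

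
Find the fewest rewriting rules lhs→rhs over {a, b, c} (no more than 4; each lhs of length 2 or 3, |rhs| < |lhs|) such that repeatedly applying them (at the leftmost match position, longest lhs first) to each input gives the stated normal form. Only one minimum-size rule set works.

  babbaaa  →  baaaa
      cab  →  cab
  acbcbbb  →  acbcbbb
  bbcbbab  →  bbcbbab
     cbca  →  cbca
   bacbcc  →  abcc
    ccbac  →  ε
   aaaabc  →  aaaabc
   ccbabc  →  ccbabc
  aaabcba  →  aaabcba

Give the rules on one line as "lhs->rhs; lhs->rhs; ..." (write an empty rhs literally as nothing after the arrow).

  | babbaaa => baaaa
  | cab
  | acbcbbb
  | bbcbbab

abb->a; bac->a; cca->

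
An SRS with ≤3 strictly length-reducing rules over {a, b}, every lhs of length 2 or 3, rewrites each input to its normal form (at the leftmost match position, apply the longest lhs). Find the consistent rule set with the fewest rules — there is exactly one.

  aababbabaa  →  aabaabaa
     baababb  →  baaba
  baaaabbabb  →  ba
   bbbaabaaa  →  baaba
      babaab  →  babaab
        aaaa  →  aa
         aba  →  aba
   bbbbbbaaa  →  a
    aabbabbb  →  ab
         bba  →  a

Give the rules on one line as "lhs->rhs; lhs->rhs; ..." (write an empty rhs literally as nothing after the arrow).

  | aababbabaa => aabaabaa
  | baababb => baaba
  | baaaabbabb => baabbabb => baaabb => babb => ba
  | bbbaabaaa => baabaaa => baaba

aaa->a; bb->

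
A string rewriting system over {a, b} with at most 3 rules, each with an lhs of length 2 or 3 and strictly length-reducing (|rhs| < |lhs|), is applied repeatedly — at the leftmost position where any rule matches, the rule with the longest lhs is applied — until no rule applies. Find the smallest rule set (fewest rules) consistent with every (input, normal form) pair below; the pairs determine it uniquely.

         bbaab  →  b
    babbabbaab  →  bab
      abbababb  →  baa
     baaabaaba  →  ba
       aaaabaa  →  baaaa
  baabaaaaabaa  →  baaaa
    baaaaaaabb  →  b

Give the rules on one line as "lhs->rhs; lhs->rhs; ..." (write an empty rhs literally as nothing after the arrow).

aab->ba; aba->b; bb->a

  | bbaab => aaab => aba => b
  | babbabbaab => baaabbaab => bababaab => bbbaab => abaab => bab
  | abbababb => aaababb => abaabb => babb => baa
  | baaabaaba => babaaaba => bbaaba => aaaba => abaa => ba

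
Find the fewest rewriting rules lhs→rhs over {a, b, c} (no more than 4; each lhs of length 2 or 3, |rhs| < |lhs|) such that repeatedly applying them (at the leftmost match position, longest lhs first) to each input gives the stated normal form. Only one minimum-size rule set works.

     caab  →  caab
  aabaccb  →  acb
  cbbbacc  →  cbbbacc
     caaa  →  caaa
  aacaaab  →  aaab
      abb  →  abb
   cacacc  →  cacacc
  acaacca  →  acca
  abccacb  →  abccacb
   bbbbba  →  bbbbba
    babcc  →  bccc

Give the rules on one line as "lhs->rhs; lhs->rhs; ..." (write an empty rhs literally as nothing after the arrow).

  | caab
  | aabaccb => aaaccb => acb
  | cbbbacc
  | caaa

aac->; aba->aa; bab->bc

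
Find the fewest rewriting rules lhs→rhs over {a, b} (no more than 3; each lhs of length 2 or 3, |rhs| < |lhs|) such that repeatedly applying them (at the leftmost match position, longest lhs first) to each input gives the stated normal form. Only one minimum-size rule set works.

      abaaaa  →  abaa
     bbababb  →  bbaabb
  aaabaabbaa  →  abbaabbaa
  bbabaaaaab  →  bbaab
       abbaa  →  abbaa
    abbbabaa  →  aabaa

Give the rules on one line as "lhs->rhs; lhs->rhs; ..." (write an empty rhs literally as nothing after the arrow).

aaa->ab; bab->ba; bbb->

  | abaaaa => ababa => abaa
  | bbababb => bbaabb
  | aaabaabbaa => abbaabbaa
  | bbabaaaaab => bbaaaaaab => bbabaaab => bbaaaab => bbabab => bbaab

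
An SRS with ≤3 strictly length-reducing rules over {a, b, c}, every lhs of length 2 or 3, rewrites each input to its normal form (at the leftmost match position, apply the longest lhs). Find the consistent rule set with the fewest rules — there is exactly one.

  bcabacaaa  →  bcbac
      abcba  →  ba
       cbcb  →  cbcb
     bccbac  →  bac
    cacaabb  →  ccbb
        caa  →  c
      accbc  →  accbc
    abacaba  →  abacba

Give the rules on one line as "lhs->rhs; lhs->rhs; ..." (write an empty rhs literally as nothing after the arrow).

abc->; bcc->; ca->c

  | bcabacaaa => bcbacaaa => bcbacaa => bcbaca => bcbac
  | abcba => ba
  | cbcb
  | bccbac => bac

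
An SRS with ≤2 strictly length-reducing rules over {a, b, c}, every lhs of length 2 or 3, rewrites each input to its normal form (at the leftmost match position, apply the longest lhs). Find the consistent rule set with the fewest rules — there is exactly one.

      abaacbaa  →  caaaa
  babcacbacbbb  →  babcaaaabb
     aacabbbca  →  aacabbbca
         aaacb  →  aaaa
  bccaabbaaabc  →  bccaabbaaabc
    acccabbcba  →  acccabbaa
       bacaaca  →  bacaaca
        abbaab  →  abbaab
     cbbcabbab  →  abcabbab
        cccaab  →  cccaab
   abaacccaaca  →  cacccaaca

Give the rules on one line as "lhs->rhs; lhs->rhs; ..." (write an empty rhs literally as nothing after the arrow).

aba->c; cb->a

  | abaacbaa => cacbaa => caaaa
  | babcacbacbbb => babcaaacbbb => babcaaaabb
  | aacabbbca
  | aaacb => aaaa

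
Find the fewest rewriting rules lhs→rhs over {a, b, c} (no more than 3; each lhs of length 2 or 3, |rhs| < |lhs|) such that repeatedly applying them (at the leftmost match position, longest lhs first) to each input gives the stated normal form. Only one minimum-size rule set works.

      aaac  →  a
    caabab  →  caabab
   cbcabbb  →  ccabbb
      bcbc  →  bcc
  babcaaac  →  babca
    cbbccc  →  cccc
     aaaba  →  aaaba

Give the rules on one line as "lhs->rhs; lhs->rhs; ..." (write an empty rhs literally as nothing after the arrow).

aac->; cb->c

  | aaac => a
  | caabab
  | cbcabbb => ccabbb
  | bcbc => bcc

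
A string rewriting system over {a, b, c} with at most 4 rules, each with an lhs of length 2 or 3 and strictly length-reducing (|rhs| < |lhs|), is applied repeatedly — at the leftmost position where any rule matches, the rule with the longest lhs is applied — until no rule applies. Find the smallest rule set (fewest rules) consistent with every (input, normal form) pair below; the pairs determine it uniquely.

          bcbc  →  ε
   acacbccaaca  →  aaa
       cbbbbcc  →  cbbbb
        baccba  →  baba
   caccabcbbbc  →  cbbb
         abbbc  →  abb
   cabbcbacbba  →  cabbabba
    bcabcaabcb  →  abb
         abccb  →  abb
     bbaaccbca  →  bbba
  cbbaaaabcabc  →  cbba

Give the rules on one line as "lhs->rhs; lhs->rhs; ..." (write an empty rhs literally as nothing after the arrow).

  | bcbc => bc => ε
  | acacbccaaca => aacbccaaca => aabccaaca => bcccaaca => bcaaca => aaca => aaa
  | cbbbbcc => cbbbb
  | baccba => bacba => baba

aab->bc; ac->a; bc->; bcc->b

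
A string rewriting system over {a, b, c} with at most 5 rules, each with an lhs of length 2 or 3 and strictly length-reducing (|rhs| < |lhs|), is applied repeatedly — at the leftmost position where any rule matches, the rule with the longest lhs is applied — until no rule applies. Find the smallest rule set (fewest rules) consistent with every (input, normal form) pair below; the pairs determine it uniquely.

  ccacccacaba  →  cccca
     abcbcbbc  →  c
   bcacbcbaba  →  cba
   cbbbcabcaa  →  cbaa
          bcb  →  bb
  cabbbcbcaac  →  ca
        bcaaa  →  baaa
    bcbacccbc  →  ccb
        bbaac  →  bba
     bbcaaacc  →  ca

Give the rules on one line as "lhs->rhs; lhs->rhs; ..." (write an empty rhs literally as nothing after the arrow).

aba->a; ac->; bbc->c; bc->b

  | ccacccacaba => ccccacaba => ccccaba => cccca
  | abcbcbbc => abbcbbc => acbbc => bbc => c
  | bcacbcbaba => bacbcbaba => bbcbaba => cbaba => cba
  | cbbbcabcaa => cbcabcaa => cbabcaa => cbabaa => cbaa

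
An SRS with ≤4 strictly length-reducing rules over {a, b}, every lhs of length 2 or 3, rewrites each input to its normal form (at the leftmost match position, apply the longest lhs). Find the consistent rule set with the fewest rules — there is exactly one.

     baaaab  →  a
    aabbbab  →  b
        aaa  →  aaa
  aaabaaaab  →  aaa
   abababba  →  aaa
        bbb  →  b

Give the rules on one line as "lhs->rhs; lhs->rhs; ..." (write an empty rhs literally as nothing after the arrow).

  | baaaab => aaab => a
  | aabbbab => bbab => bab => b
  | aaa
  | aaabaaaab => aaaaab => aaa

aab->; abb->aa; ba->; bb->b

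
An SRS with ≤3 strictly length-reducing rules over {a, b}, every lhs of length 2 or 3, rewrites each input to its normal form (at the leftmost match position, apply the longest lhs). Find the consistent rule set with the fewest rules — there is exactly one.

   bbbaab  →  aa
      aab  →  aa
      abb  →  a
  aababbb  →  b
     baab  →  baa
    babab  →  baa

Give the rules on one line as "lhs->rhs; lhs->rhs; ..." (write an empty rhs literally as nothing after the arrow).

aaa->b; ab->a; bbb->

  | bbbaab => aab => aa
  | aab => aa
  | abb => ab => a
  | aababbb => aaabbb => bbbb => b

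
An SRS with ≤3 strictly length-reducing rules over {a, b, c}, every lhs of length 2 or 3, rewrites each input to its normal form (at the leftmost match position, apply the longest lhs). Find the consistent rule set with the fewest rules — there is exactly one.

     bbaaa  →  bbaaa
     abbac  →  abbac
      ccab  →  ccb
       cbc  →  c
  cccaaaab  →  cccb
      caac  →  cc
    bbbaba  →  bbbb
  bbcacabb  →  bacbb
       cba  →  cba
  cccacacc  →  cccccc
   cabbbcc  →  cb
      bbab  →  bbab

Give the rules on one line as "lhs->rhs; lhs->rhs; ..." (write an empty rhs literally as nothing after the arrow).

  | bbaaa
  | abbac
  | ccab => ccb
  | cbc => c

aba->b; bc->; ca->c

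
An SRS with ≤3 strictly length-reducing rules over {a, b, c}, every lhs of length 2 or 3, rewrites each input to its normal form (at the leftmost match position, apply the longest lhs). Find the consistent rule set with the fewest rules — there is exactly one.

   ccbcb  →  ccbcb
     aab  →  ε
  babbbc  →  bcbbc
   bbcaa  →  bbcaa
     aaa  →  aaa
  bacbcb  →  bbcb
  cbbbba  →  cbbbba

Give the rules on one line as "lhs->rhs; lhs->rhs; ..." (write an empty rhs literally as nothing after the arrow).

  | ccbcb
  | aab => ac => ε
  | babbbc => bcbbc
  | bbcaa

ab->c; ac->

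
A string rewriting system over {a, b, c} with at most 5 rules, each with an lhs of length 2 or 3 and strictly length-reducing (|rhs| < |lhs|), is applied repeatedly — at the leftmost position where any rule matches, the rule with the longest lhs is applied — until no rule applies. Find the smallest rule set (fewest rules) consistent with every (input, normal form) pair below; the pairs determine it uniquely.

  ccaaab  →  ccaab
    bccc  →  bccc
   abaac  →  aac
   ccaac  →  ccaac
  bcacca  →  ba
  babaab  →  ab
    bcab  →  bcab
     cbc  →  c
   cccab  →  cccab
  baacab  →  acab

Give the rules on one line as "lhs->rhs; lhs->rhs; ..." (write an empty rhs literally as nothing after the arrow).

  | ccaaab => ccaab
  | bccc
  | abaac => aac
  | ccaac

aaa->aa; acc->b; baa->a; cb->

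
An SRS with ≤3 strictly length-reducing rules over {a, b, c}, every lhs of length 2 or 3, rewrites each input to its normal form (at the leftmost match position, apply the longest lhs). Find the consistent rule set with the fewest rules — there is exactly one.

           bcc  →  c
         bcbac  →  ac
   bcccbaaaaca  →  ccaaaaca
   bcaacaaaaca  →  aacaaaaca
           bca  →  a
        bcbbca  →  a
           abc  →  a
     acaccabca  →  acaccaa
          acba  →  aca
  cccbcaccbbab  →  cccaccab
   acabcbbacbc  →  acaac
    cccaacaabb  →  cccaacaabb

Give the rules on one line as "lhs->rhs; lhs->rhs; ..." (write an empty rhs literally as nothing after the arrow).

  | bcc => c
  | bcbac => bac => ac
  | bcccbaaaaca => ccbaaaaca => ccaaaaca
  | bcaacaaaaca => aacaaaaca

ba->a; bc->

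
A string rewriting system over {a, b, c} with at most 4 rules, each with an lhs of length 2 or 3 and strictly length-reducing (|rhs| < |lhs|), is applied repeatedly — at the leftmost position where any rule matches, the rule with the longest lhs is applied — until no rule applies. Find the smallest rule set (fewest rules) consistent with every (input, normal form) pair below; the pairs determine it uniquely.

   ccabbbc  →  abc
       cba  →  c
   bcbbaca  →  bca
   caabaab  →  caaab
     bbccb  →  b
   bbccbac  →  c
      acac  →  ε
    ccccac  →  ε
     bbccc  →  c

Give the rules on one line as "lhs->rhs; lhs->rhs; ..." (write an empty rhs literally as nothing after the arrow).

  | ccabbbc => abbbc => abc
  | cba => c
  | bcbbaca => bcaca => bca
  | caabaab => caaab

ac->; ba->; bb->; cc->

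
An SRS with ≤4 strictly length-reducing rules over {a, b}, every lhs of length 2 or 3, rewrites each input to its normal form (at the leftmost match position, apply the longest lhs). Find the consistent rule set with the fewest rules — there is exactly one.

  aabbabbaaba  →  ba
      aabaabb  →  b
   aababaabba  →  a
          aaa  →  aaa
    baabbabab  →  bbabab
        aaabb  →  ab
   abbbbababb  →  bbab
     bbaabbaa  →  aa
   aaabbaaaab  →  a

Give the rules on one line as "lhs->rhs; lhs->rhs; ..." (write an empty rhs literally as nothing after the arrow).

  | aabbabbaaba => babbaaba => baaba => ba
  | aabaabb => aabb => b
  | aababaabba => abaabba => abba => a
  | aaa

aab->; abb->; baa->; bbb->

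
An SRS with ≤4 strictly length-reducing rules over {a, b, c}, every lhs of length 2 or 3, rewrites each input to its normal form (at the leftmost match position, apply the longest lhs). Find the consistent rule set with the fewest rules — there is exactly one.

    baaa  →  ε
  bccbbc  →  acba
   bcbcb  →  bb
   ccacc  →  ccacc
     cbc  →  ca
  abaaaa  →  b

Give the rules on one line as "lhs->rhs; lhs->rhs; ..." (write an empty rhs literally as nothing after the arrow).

aa->b; bba->; bc->a

  | baaa => bba => ε
  | bccbbc => acbbc => acba
  | bcbcb => abcb => aab => bb
  | ccacc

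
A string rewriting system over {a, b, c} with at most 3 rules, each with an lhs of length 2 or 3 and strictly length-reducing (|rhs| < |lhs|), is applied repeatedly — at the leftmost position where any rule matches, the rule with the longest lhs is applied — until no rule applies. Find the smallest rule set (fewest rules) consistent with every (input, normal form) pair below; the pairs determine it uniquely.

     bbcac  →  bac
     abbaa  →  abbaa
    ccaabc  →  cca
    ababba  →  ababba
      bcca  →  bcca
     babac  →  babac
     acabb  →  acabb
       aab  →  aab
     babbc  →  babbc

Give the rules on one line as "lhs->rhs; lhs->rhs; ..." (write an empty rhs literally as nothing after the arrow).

  | bbcac => bac
  | abbaa
  | ccaabc => cca
  | ababba

abc->; bca->a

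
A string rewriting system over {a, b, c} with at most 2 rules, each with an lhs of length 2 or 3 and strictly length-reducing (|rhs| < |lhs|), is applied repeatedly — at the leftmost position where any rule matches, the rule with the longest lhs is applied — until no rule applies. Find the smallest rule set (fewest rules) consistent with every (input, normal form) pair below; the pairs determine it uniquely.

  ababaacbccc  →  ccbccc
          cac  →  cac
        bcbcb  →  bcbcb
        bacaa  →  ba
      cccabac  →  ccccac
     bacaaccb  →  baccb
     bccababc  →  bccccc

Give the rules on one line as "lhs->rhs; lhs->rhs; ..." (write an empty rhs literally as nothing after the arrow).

ab->c; caa->

  | ababaacbccc => cabaacbccc => ccaacbccc => ccbccc
  | cac
  | bcbcb
  | bacaa => ba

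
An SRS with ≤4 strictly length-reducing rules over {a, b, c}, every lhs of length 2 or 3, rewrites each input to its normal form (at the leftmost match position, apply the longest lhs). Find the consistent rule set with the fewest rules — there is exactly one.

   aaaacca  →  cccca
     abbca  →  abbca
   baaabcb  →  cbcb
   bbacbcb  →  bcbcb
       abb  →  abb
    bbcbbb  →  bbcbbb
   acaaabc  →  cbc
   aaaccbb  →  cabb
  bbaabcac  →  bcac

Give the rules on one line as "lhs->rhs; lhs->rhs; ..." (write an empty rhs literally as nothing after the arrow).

  | aaaacca => caacca => cccca
  | abbca
  | baaabcb => aabcb => cbcb
  | bbacbcb => bcbcb

aa->c; acc->a; ba->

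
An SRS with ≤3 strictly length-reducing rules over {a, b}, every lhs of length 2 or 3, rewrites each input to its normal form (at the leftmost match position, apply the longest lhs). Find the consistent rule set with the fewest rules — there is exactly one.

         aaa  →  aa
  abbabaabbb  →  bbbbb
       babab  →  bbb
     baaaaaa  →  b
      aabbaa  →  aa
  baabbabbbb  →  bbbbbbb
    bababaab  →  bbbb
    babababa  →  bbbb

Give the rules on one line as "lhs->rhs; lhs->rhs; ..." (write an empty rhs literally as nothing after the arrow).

  | aaa => aa
  | abbabaabbb => babaabbb => bbaabbb => bbabbb => bbbbb
  | babab => bbab => bbb
  | baaaaaa => baaaaa => baaaa => baaa => baa => ba => b

aaa->aa; ab->; ba->b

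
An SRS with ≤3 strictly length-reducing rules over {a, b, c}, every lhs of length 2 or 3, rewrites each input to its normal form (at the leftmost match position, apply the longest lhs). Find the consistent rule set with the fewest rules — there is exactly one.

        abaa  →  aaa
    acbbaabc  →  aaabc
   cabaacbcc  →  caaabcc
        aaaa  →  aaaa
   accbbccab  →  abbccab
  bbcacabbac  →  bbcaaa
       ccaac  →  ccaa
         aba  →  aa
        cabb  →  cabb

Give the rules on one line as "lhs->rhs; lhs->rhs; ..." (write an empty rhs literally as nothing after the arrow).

  | abaa => aaa
  | acbbaabc => abbaabc => abaabc => aaabc
  | cabaacbcc => caaacbcc => caaabcc
  | aaaa

ac->a; ba->a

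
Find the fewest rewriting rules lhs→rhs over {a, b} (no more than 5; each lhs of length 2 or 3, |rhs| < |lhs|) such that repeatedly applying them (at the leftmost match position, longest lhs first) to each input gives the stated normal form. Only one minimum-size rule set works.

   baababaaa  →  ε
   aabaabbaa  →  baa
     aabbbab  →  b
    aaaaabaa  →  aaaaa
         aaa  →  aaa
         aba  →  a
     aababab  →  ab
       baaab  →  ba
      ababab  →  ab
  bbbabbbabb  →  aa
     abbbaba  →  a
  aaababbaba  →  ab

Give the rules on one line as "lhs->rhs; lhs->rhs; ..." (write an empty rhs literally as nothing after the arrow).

  | baababaaa => babaaa => bbbaa => abaa => bba => ε
  | aabaabbaa => aabbaa => baa
  | aabbbab => bbab => b
  | aaaaabaa => aaaaa

aab->; aba->bb; bb->a; bba->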